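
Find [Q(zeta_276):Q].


The degree equals Euler's totient phi(276).
276 = 2^2 * 3 * 23
phi(276) = 88

88


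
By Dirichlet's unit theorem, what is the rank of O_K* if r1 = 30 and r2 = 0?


By Dirichlet's unit theorem:
rank = r1 + r2 - 1
= 30 + 0 - 1
= 29

29


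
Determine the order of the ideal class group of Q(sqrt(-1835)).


K = Q(sqrt(-1835)). d mod 4 = 1, so D = disc(K) = d = -1835
h(K) equals the number of primitive reduced positive-definite forms (a, b, c) = a*x^2 + b*x*y + c*y^2 with b^2 - 4ac = D,
where reduced means |b| <= a <= c, with b >= 0 whenever |b| = a or a = c, and primitive means gcd(a, b, c) = 1.
Reduced forces 3a^2 <= |D| = 1835, so 1 <= a <= 24; b must have the parity of D, and c = (b^2 - D)/(4a) must be an integer >= a.
Enumerate a = 1..24, b in [-a, a]:
  a=1: (1, 1, 459)  [1]
  a=2: none
  a=3: (3, -1, 153), (3, 1, 153)  [2]
  a=4: none
  a=5: (5, 5, 93)  [1]
  a=6..8: none
  a=9: (9, -1, 51), (9, 1, 51)  [2]
  a=10..14: none
  a=15: (15, -5, 31), (15, 5, 31)  [2]
  a=16: none
  a=17: (17, -1, 27), (17, 1, 27)  [2]
  a=18..24: none
Total reduced forms: 1 + 2 + 1 + 2 + 2 + 2 = 10
h = 10

10


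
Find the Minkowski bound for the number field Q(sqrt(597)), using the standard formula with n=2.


d = 597, d mod 4 = 1, so disc(K) = d = 597; |disc(K)| = 597
Real quadratic field, so n = 2, s = r2 = 0, r1 = 2
M = (n!/n^n) * (4/pi)^s * sqrt(|disc(K)|) = (2!/2^2) * (4/pi)^0 * sqrt(597)
= 0.5 * 1.000000 * 24.433583
= 12.2168

12.2168


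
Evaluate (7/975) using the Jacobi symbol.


Compute (7/975) via quadratic reciprocity:
  reciprocity: (7/975) -> -(975/7)
  reduce: (2/7)
  pull out 2: (2/7) = +1  (since 7 mod 8 = 7)
  (1/7) = 1
Product of signs = -1

-1


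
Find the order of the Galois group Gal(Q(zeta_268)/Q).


|Gal(Q(zeta_268)/Q)| = phi(268)
= 132

132


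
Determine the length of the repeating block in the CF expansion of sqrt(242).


Run the CF algorithm for sqrt(242).
a_0 = floor(sqrt(242)) = 15; set m_0=0, q_0=1.
Recurrence: m' = q*a - m,  q' = (d - m'^2)/q,  a' = floor((a_0 + m')/q').
  step 1: m=15, q=17, a=1
  step 2: m=2, q=14, a=1
  step 3: m=12, q=7, a=3
  step 4: m=9, q=23, a=1
  step 5: m=14, q=2, a=14
  step 6: m=14, q=23, a=1
  step 7: m=9, q=7, a=3
  step 8: m=12, q=14, a=1
  step 9: m=2, q=17, a=1
  step 10: m=15, q=1, a=30
a_10 = 2*a_0 = 30, so the period closes here.
sqrt(242) = [15; 1, 1, 3, 1, 14, 1, 3, 1, 1, 30]
Period length = 10

10


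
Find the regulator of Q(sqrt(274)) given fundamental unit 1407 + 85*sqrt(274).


epsilon = 1407 + 85*sqrt(274)
= 2814.0004
R = ln(2814.0004)
= 7.9424

7.9424


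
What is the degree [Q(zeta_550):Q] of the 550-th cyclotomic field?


The degree equals Euler's totient phi(550).
550 = 2 * 5^2 * 11
phi(550) = 200

200


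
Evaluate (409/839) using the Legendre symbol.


p = 839 is prime, so compute (409/839) with the reciprocity algorithm (Jacobi-symbol steps: pull out 2s via (2/n), flip via reciprocity, reduce):
  reciprocity: (409/839) -> +(839/409)
  reduce: (21/409)
  reciprocity: (21/409) -> +(409/21)
  reduce: (10/21)
  pull out 2: (2/21) = -1  (since 21 mod 8 = 5)
  reciprocity: (5/21) -> +(21/5)
  reduce: (1/5)
  (1/5) = 1
Product of signs = -1
(409/839) = -1

-1


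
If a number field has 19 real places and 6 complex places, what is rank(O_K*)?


By Dirichlet's unit theorem:
rank = r1 + r2 - 1
= 19 + 6 - 1
= 24

24


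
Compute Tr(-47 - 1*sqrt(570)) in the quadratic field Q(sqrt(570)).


Tr(a + b*sqrt(d)) = (a + b*sqrt(d)) + (a - b*sqrt(d)) = 2a
= 2 * (-47)
= -94

-94


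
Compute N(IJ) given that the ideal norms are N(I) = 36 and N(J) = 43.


N(IJ) = N(I) * N(J)
= 36 * 43
= 1548

1548


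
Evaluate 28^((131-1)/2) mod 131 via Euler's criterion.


p = 131 is prime and the exponent is (p-1)/2 = 65, so by Euler's criterion 28^65 = (28/131) = +1 or -1 mod 131.
Compute by square-and-multiply:
  65 = 64 + 1 (binary 1000001)
  Repeated squaring mod 131: 28^1 = 28, 28^2 = 129, 28^4 = 4, 28^8 = 16, 28^16 = 125, 28^32 = 36, 28^64 = 117
  28^65 = 28^64 * 28^1 = 117 * 28 mod 131
    117 * 28 = 3276 = 1 mod 131
  28^65 = 1 mod 131
Result 1: 28 is a quadratic residue mod 131.
28^65 mod 131 = 1

1


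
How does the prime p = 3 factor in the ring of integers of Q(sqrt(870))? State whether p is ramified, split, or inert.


K = Q(sqrt(870)). Since d mod 4 = 2, disc(K) = 3480.
Check p | disc: 3480 mod 3 = 0.
p divides disc, so p ramifies: (p) = P^2 with e=2, f=1, g=1.
Therefore p is ramified.

ramified


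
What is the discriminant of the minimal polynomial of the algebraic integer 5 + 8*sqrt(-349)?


The element 5 + 8*sqrt(-349) has minimal polynomial:
x^2 - 10*x + 22361
Discriminant = (-10)^2 - 4*(22361)
= 100 - 89444
= -89344

-89344


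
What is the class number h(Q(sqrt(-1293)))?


K = Q(sqrt(-1293)). d mod 4 = 3, so D = disc(K) = 4d = -5172
h(K) equals the number of primitive reduced positive-definite forms (a, b, c) = a*x^2 + b*x*y + c*y^2 with b^2 - 4ac = D,
where reduced means |b| <= a <= c, with b >= 0 whenever |b| = a or a = c, and primitive means gcd(a, b, c) = 1.
Reduced forces 3a^2 <= |D| = 5172, so 1 <= a <= 41; b must have the parity of D, and c = (b^2 - D)/(4a) must be an integer >= a.
Enumerate a = 1..41, b in [-a, a]:
  a=1: (1, 0, 1293)  [1]
  a=2: (2, 2, 647)  [1]
  a=3: (3, 0, 431)  [1]
  a=4..5: none
  a=6: (6, 6, 217)  [1]
  a=7: (7, -6, 186), (7, 6, 186)  [2]
  a=8..10: none
  a=11: (11, -8, 119), (11, 8, 119)  [2]
  a=12..13: none
  a=14: (14, -6, 93), (14, 6, 93)  [2]
  a=15..16: none
  a=17: (17, -8, 77), (17, 8, 77)  [2]
  a=18..20: none
  a=21: (21, -6, 62), (21, 6, 62)  [2]
  a=22: (22, -14, 61), (22, 14, 61)  [2]
  a=23: (23, -16, 59), (23, 16, 59)  [2]
  a=24..30: none
  a=31: (31, -6, 42), (31, 6, 42)  [2]
  a=32: none
  a=33: (33, -30, 46), (33, 30, 46)  [2]
  a=34: (34, -26, 43), (34, 26, 43)  [2]
  a=35..41: none
Total reduced forms: 1 + 1 + 1 + 1 + 2 + 2 + 2 + 2 + 2 + 2 + 2 + 2 + 2 + 2 = 24
h = 24

24


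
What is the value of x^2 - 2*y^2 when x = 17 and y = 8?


x^2 - d*y^2
= 17^2 - 2*8^2
= 289 - 128
= 161

161


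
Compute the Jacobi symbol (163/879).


Compute (163/879) via quadratic reciprocity:
  reciprocity: (163/879) -> -(879/163)
  reduce: (64/163)
  pull out 2: (2/163) = -1  (since 163 mod 8 = 3)
  pull out 2: (2/163) = -1  (since 163 mod 8 = 3)
  pull out 2: (2/163) = -1  (since 163 mod 8 = 3)
  pull out 2: (2/163) = -1  (since 163 mod 8 = 3)
  pull out 2: (2/163) = -1  (since 163 mod 8 = 3)
  pull out 2: (2/163) = -1  (since 163 mod 8 = 3)
  (1/163) = 1
Product of signs = -1

-1


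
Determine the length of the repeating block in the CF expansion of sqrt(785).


Run the CF algorithm for sqrt(785).
a_0 = floor(sqrt(785)) = 28; set m_0=0, q_0=1.
Recurrence: m' = q*a - m,  q' = (d - m'^2)/q,  a' = floor((a_0 + m')/q').
  step 1: m=28, q=1, a=56
a_1 = 2*a_0 = 56, so the period closes here.
sqrt(785) = [28; 56]
Period length = 1

1


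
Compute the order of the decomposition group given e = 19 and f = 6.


|D_P| = e * f
= 19 * 6
= 114

114


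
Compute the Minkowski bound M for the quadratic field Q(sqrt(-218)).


d = -218, d mod 4 = 2, so disc(K) = 4d = -872; |disc(K)| = 872
Imaginary quadratic field, so n = 2, s = r2 = 1, r1 = 0
M = (n!/n^n) * (4/pi)^s * sqrt(|disc(K)|) = (2!/2^2) * (4/pi)^1 * sqrt(872)
= 0.5 * 1.273240 * 29.529646
= 18.7992

18.7992


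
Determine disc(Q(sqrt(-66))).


For K = Q(sqrt(d)) with d squarefree: disc(K) = d if d = 1 mod 4, and disc(K) = 4d if d = 2 or 3 mod 4.
Here d = -66, and d mod 4 = 2.
d = 2 mod 4, not 1 (O_K = Z[sqrt(d)]), so disc(K) = 4d = 4 * (-66) = -264

-264


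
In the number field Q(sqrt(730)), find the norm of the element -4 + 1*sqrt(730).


N(a + b*sqrt(d)) = a^2 - d*b^2
= (-4)^2 - (730)*(1)^2
= 16 - 730
= -714

-714


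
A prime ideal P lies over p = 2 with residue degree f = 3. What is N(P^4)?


N(P^a) = p^(a*f)
= 2^(4*3)
= 2^12
= 4096

4096


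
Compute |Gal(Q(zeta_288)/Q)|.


|Gal(Q(zeta_288)/Q)| = phi(288)
= 96

96


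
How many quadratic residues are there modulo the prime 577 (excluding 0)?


For prime p, the number of non-zero quadratic residues is (p-1)/2.
= (577-1)/2
= 288

288


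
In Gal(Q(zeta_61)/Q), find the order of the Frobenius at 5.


The Frobenius at p in Gal(Q(zeta_n)/Q) = (Z/nZ)* is the class of p, so its order is ord_61(5), the smallest k >= 1 with 5^k = 1 mod 61.
n = 61 = 61, phi(61) = 60; the order divides phi(n).
Divisors of 60: 1, 2, 3, 4, 5, 6, 10, 12, 15, 20, 30, 60
Repeated squaring mod 61: 5^1 = 5, 5^2 = 25, 5^4 = 15, 5^8 = 42, 5^16 = 56, 5^32 = 25
Test divisors in increasing order:
  k=1: 5^1 = 5 mod 61
  k=2: 5^2 = 25 mod 61
  k=3: 5^3 = 25 * 5 = 3 mod 61
  k=4: 5^4 = 15 mod 61
  k=5: 5^5 = 15 * 5 = 14 mod 61
  k=6: 5^6 = 15 * 25 = 9 mod 61
  k=10: 5^10 = 42 * 25 = 13 mod 61
  k=12: 5^12 = 42 * 15 = 20 mod 61
  k=15: 5^15 = 42 * 15 * 25 * 5 = 60 mod 61
  k=20: 5^20 = 56 * 15 = 47 mod 61
  k=30: 5^30 = 56 * 42 * 15 * 25 = 1 mod 61  <- first divisor giving 1
Order = 30

30


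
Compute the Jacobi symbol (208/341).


Compute (208/341) via quadratic reciprocity:
  pull out 2: (2/341) = -1  (since 341 mod 8 = 5)
  pull out 2: (2/341) = -1  (since 341 mod 8 = 5)
  pull out 2: (2/341) = -1  (since 341 mod 8 = 5)
  pull out 2: (2/341) = -1  (since 341 mod 8 = 5)
  reciprocity: (13/341) -> +(341/13)
  reduce: (3/13)
  reciprocity: (3/13) -> +(13/3)
  reduce: (1/3)
  (1/3) = 1
Product of signs = 1

1


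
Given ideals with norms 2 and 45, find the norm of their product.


N(IJ) = N(I) * N(J)
= 2 * 45
= 90

90


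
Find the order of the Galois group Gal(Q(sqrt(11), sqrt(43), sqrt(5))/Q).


The 3 square roots of distinct primes are multiplicatively independent over Q,
so [K:Q] = 2^3 and Gal(K/Q) is isomorphic to (Z/2Z)^3.
|Gal| = 2^3 = 8

8


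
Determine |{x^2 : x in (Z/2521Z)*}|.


For prime p, the number of non-zero quadratic residues is (p-1)/2.
= (2521-1)/2
= 1260

1260


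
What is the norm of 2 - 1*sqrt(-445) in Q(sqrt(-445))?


N(a + b*sqrt(d)) = a^2 - d*b^2
= (2)^2 - (-445)*(-1)^2
= 4 + 445
= 449

449


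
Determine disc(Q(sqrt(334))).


For K = Q(sqrt(d)) with d squarefree: disc(K) = d if d = 1 mod 4, and disc(K) = 4d if d = 2 or 3 mod 4.
Here d = 334, and d mod 4 = 2.
d = 2 mod 4, not 1 (O_K = Z[sqrt(d)]), so disc(K) = 4d = 4 * (334) = 1336

1336


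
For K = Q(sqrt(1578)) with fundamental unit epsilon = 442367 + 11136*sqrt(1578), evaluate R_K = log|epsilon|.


epsilon = 442367 + 11136*sqrt(1578)
= 884734.0000
R = ln(884734.0000)
= 13.6930

13.6930


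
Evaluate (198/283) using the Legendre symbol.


p = 283 is prime, so compute (198/283) with the reciprocity algorithm (Jacobi-symbol steps: pull out 2s via (2/n), flip via reciprocity, reduce):
  pull out 2: (2/283) = -1  (since 283 mod 8 = 3)
  reciprocity: (99/283) -> -(283/99)
  reduce: (85/99)
  reciprocity: (85/99) -> +(99/85)
  reduce: (14/85)
  pull out 2: (2/85) = -1  (since 85 mod 8 = 5)
  reciprocity: (7/85) -> +(85/7)
  reduce: (1/7)
  (1/7) = 1
Product of signs = -1
(198/283) = -1

-1


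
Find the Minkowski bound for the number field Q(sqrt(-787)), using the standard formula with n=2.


d = -787, d mod 4 = 1, so disc(K) = d = -787; |disc(K)| = 787
Imaginary quadratic field, so n = 2, s = r2 = 1, r1 = 0
M = (n!/n^n) * (4/pi)^s * sqrt(|disc(K)|) = (2!/2^2) * (4/pi)^1 * sqrt(787)
= 0.5 * 1.273240 * 28.053520
= 17.8594

17.8594


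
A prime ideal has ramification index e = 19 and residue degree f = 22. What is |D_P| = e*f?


|D_P| = e * f
= 19 * 22
= 418

418


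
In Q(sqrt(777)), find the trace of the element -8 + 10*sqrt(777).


Tr(a + b*sqrt(d)) = (a + b*sqrt(d)) + (a - b*sqrt(d)) = 2a
= 2 * (-8)
= -16

-16


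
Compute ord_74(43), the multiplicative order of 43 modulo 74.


We want ord_74(43), the smallest k >= 1 with 43^k = 1 mod 74.
n = 74 = 2 * 37, phi(74) = 36; the order divides phi(n).
Divisors of 36: 1, 2, 3, 4, 6, 9, 12, 18, 36
Repeated squaring mod 74: 43^1 = 43, 43^2 = 73, 43^4 = 1, 43^8 = 1, 43^16 = 1, 43^32 = 1
Test divisors in increasing order:
  k=1: 43^1 = 43 mod 74
  k=2: 43^2 = 73 mod 74
  k=3: 43^3 = 73 * 43 = 31 mod 74
  k=4: 43^4 = 1 mod 74  <- first divisor giving 1
Order = 4

4


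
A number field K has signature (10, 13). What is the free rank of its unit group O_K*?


By Dirichlet's unit theorem:
rank = r1 + r2 - 1
= 10 + 13 - 1
= 22

22


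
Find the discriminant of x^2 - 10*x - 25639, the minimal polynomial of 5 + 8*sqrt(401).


The element 5 + 8*sqrt(401) has minimal polynomial:
x^2 - 10*x - 25639
Discriminant = (-10)^2 - 4*(-25639)
= 100 + 102556
= 102656

102656


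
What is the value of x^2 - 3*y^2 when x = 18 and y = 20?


x^2 - d*y^2
= 18^2 - 3*20^2
= 324 - 1200
= -876

-876


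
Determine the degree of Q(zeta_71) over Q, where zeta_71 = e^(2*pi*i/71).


The degree equals Euler's totient phi(71).
71 = 71
phi(71) = 70

70


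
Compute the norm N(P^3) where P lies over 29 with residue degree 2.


N(P^a) = p^(a*f)
= 29^(3*2)
= 29^6
= 594823321

594823321


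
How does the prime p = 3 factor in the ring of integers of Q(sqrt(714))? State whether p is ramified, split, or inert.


K = Q(sqrt(714)). Since d mod 4 = 2, disc(K) = 2856.
Check p | disc: 2856 mod 3 = 0.
p divides disc, so p ramifies: (p) = P^2 with e=2, f=1, g=1.
Therefore p is ramified.

ramified


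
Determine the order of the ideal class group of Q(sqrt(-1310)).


K = Q(sqrt(-1310)). d mod 4 = 2, so D = disc(K) = 4d = -5240
h(K) equals the number of primitive reduced positive-definite forms (a, b, c) = a*x^2 + b*x*y + c*y^2 with b^2 - 4ac = D,
where reduced means |b| <= a <= c, with b >= 0 whenever |b| = a or a = c, and primitive means gcd(a, b, c) = 1.
Reduced forces 3a^2 <= |D| = 5240, so 1 <= a <= 41; b must have the parity of D, and c = (b^2 - D)/(4a) must be an integer >= a.
Enumerate a = 1..41, b in [-a, a]:
  a=1: (1, 0, 1310)  [1]
  a=2: (2, 0, 655)  [1]
  a=3: (3, -2, 437), (3, 2, 437)  [2]
  a=4: none
  a=5: (5, 0, 262)  [1]
  a=6: (6, -4, 219), (6, 4, 219)  [2]
  a=7..8: none
  a=9: (9, -4, 146), (9, 4, 146)  [2]
  a=10: (10, 0, 131)  [1]
  a=11..12: none
  a=13: (13, -8, 102), (13, 8, 102)  [2]
  a=14: none
  a=15: (15, -10, 89), (15, 10, 89)  [2]
  a=16: none
  a=17: (17, -8, 78), (17, 8, 78)  [2]
  a=18: (18, -4, 73), (18, 4, 73)  [2]
  a=19: (19, -2, 69), (19, 2, 69)  [2]
  a=20..22: none
  a=23: (23, -2, 57), (23, 2, 57)  [2]
  a=24..25: none
  a=26: (26, -8, 51), (26, 8, 51)  [2]
  a=27: (27, -22, 53), (27, 22, 53)  [2]
  a=28: none
  a=29: (29, -26, 51), (29, 26, 51)  [2]
  a=30: (30, -20, 47), (30, 20, 47)  [2]
  a=31..33: none
  a=34: (34, -8, 39), (34, 8, 39)  [2]
  a=35..37: none
  a=38: (38, -36, 43), (38, 36, 43)  [2]
  a=39: (39, -34, 41), (39, 34, 41)  [2]
  a=40..41: none
Total reduced forms: 1 + 1 + 2 + 1 + 2 + 2 + 1 + 2 + 2 + 2 + 2 + 2 + 2 + 2 + 2 + 2 + 2 + 2 + 2 + 2 = 36
h = 36

36


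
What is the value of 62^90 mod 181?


p = 181 is prime and the exponent is (p-1)/2 = 90, so by Euler's criterion 62^90 = (62/181) = +1 or -1 mod 181.
Compute by square-and-multiply:
  90 = 64 + 16 + 8 + 2 (binary 1011010)
  Repeated squaring mod 181: 62^1 = 62, 62^2 = 43, 62^4 = 39, 62^8 = 73, 62^16 = 80, 62^32 = 65, 62^64 = 62
  62^90 = 62^64 * 62^16 * 62^8 * 62^2 = 62 * 80 * 73 * 43 mod 181
    62 * 80 = 4960 = 73 mod 181
    73 * 73 = 5329 = 80 mod 181
    80 * 43 = 3440 = 1 mod 181
  62^90 = 1 mod 181
Result 1: 62 is a quadratic residue mod 181.
62^90 mod 181 = 1

1


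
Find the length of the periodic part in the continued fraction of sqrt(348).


Run the CF algorithm for sqrt(348).
a_0 = floor(sqrt(348)) = 18; set m_0=0, q_0=1.
Recurrence: m' = q*a - m,  q' = (d - m'^2)/q,  a' = floor((a_0 + m')/q').
  step 1: m=18, q=24, a=1
  step 2: m=6, q=13, a=1
  step 3: m=7, q=23, a=1
  step 4: m=16, q=4, a=8
  step 5: m=16, q=23, a=1
  step 6: m=7, q=13, a=1
  step 7: m=6, q=24, a=1
  step 8: m=18, q=1, a=36
a_8 = 2*a_0 = 36, so the period closes here.
sqrt(348) = [18; 1, 1, 1, 8, 1, 1, 1, 36]
Period length = 8

8


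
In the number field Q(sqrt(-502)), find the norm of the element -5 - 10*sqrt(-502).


N(a + b*sqrt(d)) = a^2 - d*b^2
= (-5)^2 - (-502)*(-10)^2
= 25 + 50200
= 50225

50225


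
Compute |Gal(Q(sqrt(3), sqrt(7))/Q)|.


The 2 square roots of distinct primes are multiplicatively independent over Q,
so [K:Q] = 2^2 and Gal(K/Q) is isomorphic to (Z/2Z)^2.
|Gal| = 2^2 = 4

4


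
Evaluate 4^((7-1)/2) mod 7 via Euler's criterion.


p = 7 is prime and the exponent is (p-1)/2 = 3, so by Euler's criterion 4^3 = (4/7) = +1 or -1 mod 7.
Compute by square-and-multiply:
  3 = 2 + 1 (binary 11)
  Repeated squaring mod 7: 4^1 = 4, 4^2 = 2
  4^3 = 4^2 * 4^1 = 2 * 4 mod 7
    2 * 4 = 8 = 1 mod 7
  4^3 = 1 mod 7
Result 1: 4 is a quadratic residue mod 7.
4^3 mod 7 = 1

1


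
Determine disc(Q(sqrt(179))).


For K = Q(sqrt(d)) with d squarefree: disc(K) = d if d = 1 mod 4, and disc(K) = 4d if d = 2 or 3 mod 4.
Here d = 179, and d mod 4 = 3.
d = 3 mod 4, not 1 (O_K = Z[sqrt(d)]), so disc(K) = 4d = 4 * (179) = 716

716


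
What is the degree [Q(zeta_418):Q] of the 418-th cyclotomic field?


The degree equals Euler's totient phi(418).
418 = 2 * 11 * 19
phi(418) = 180

180


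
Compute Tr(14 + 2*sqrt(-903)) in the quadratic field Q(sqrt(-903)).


Tr(a + b*sqrt(d)) = (a + b*sqrt(d)) + (a - b*sqrt(d)) = 2a
= 2 * (14)
= 28

28


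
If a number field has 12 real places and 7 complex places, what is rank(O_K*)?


By Dirichlet's unit theorem:
rank = r1 + r2 - 1
= 12 + 7 - 1
= 18

18


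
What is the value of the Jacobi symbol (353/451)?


Compute (353/451) via quadratic reciprocity:
  reciprocity: (353/451) -> +(451/353)
  reduce: (98/353)
  pull out 2: (2/353) = +1  (since 353 mod 8 = 1)
  reciprocity: (49/353) -> +(353/49)
  reduce: (10/49)
  pull out 2: (2/49) = +1  (since 49 mod 8 = 1)
  reciprocity: (5/49) -> +(49/5)
  reduce: (4/5)
  pull out 2: (2/5) = -1  (since 5 mod 8 = 5)
  pull out 2: (2/5) = -1  (since 5 mod 8 = 5)
  (1/5) = 1
Product of signs = 1

1


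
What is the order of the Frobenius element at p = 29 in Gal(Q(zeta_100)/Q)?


The Frobenius at p in Gal(Q(zeta_n)/Q) = (Z/nZ)* is the class of p, so its order is ord_100(29), the smallest k >= 1 with 29^k = 1 mod 100.
n = 100 = 2^2 * 5^2, phi(100) = 40; the order divides phi(n).
Divisors of 40: 1, 2, 4, 5, 8, 10, 20, 40
Repeated squaring mod 100: 29^1 = 29, 29^2 = 41, 29^4 = 81, 29^8 = 61, 29^16 = 21, 29^32 = 41
Test divisors in increasing order:
  k=1: 29^1 = 29 mod 100
  k=2: 29^2 = 41 mod 100
  k=4: 29^4 = 81 mod 100
  k=5: 29^5 = 81 * 29 = 49 mod 100
  k=8: 29^8 = 61 mod 100
  k=10: 29^10 = 61 * 41 = 1 mod 100  <- first divisor giving 1
Order = 10

10


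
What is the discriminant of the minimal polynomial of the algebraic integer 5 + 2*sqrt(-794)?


The element 5 + 2*sqrt(-794) has minimal polynomial:
x^2 - 10*x + 3201
Discriminant = (-10)^2 - 4*(3201)
= 100 - 12804
= -12704

-12704


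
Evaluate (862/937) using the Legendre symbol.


p = 937 is prime, so compute (862/937) with the reciprocity algorithm (Jacobi-symbol steps: pull out 2s via (2/n), flip via reciprocity, reduce):
  pull out 2: (2/937) = +1  (since 937 mod 8 = 1)
  reciprocity: (431/937) -> +(937/431)
  reduce: (75/431)
  reciprocity: (75/431) -> -(431/75)
  reduce: (56/75)
  pull out 2: (2/75) = -1  (since 75 mod 8 = 3)
  pull out 2: (2/75) = -1  (since 75 mod 8 = 3)
  pull out 2: (2/75) = -1  (since 75 mod 8 = 3)
  reciprocity: (7/75) -> -(75/7)
  reduce: (5/7)
  reciprocity: (5/7) -> +(7/5)
  reduce: (2/5)
  pull out 2: (2/5) = -1  (since 5 mod 8 = 5)
  (1/5) = 1
Product of signs = 1
(862/937) = 1

1


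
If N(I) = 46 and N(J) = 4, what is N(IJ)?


N(IJ) = N(I) * N(J)
= 46 * 4
= 184

184


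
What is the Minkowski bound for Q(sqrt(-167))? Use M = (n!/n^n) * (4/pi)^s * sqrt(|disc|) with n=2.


d = -167, d mod 4 = 1, so disc(K) = d = -167; |disc(K)| = 167
Imaginary quadratic field, so n = 2, s = r2 = 1, r1 = 0
M = (n!/n^n) * (4/pi)^s * sqrt(|disc(K)|) = (2!/2^2) * (4/pi)^1 * sqrt(167)
= 0.5 * 1.273240 * 12.922848
= 8.2269

8.2269


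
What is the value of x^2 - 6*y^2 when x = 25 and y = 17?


x^2 - d*y^2
= 25^2 - 6*17^2
= 625 - 1734
= -1109

-1109


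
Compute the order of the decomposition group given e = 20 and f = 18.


|D_P| = e * f
= 20 * 18
= 360

360


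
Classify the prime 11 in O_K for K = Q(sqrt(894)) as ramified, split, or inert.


K = Q(sqrt(894)). Since d mod 4 = 2, disc(K) = 3576.
Check p | disc: 3576 mod 11 = 1.
p does not divide disc. Compute Legendre symbol (d/p):
3^((11-1)/2) mod 11 = 1
(d/p) = 1, so p splits: (p) = P*P' with e=1, f=1, g=2.
Therefore p is split.

split


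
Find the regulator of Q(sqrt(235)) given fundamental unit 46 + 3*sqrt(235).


epsilon = 46 + 3*sqrt(235)
= 91.9891
R = ln(91.9891)
= 4.5217

4.5217


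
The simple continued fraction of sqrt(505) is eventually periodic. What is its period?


Run the CF algorithm for sqrt(505).
a_0 = floor(sqrt(505)) = 22; set m_0=0, q_0=1.
Recurrence: m' = q*a - m,  q' = (d - m'^2)/q,  a' = floor((a_0 + m')/q').
  step 1: m=22, q=21, a=2
  step 2: m=20, q=5, a=8
  step 3: m=20, q=21, a=2
  step 4: m=22, q=1, a=44
a_4 = 2*a_0 = 44, so the period closes here.
sqrt(505) = [22; 2, 8, 2, 44]
Period length = 4

4


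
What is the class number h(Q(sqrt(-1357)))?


K = Q(sqrt(-1357)). d mod 4 = 3, so D = disc(K) = 4d = -5428
h(K) equals the number of primitive reduced positive-definite forms (a, b, c) = a*x^2 + b*x*y + c*y^2 with b^2 - 4ac = D,
where reduced means |b| <= a <= c, with b >= 0 whenever |b| = a or a = c, and primitive means gcd(a, b, c) = 1.
Reduced forces 3a^2 <= |D| = 5428, so 1 <= a <= 42; b must have the parity of D, and c = (b^2 - D)/(4a) must be an integer >= a.
Enumerate a = 1..42, b in [-a, a]:
  a=1: (1, 0, 1357)  [1]
  a=2: (2, 2, 679)  [1]
  a=3..6: none
  a=7: (7, -2, 194), (7, 2, 194)  [2]
  a=8..13: none
  a=14: (14, -2, 97), (14, 2, 97)  [2]
  a=15..18: none
  a=19: (19, -14, 74), (19, 14, 74)  [2]
  a=20..22: none
  a=23: (23, 0, 59)  [1]
  a=24..28: none
  a=29: (29, -16, 49), (29, 16, 49)  [2]
  a=30: none
  a=31: (31, -20, 47), (31, 20, 47)  [2]
  a=32..36: none
  a=37: (37, -14, 38), (37, 14, 38)  [2]
  a=38..40: none
  a=41: (41, 36, 41)  [1]
  a=42: none
Total reduced forms: 1 + 1 + 2 + 2 + 2 + 1 + 2 + 2 + 2 + 1 = 16
h = 16

16


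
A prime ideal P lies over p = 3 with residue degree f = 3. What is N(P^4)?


N(P^a) = p^(a*f)
= 3^(4*3)
= 3^12
= 531441

531441


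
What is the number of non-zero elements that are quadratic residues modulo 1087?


For prime p, the number of non-zero quadratic residues is (p-1)/2.
= (1087-1)/2
= 543

543


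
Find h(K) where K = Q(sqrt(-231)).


K = Q(sqrt(-231)). d mod 4 = 1, so D = disc(K) = d = -231
h(K) equals the number of primitive reduced positive-definite forms (a, b, c) = a*x^2 + b*x*y + c*y^2 with b^2 - 4ac = D,
where reduced means |b| <= a <= c, with b >= 0 whenever |b| = a or a = c, and primitive means gcd(a, b, c) = 1.
Reduced forces 3a^2 <= |D| = 231, so 1 <= a <= 8; b must have the parity of D, and c = (b^2 - D)/(4a) must be an integer >= a.
Enumerate a = 1..8, b in [-a, a]:
  a=1: (1, 1, 58)  [1]
  a=2: (2, -1, 29), (2, 1, 29)  [2]
  a=3: (3, 3, 20)  [1]
  a=4: (4, -3, 15), (4, 3, 15)  [2]
  a=5: (5, -3, 12), (5, 3, 12)  [2]
  a=6: (6, -3, 10), (6, 3, 10)  [2]
  a=7: (7, 7, 10)  [1]
  a=8: (8, 5, 8)  [1]
Total reduced forms: 1 + 2 + 1 + 2 + 2 + 2 + 1 + 1 = 12
h = 12

12


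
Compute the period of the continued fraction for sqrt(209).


Run the CF algorithm for sqrt(209).
a_0 = floor(sqrt(209)) = 14; set m_0=0, q_0=1.
Recurrence: m' = q*a - m,  q' = (d - m'^2)/q,  a' = floor((a_0 + m')/q').
  step 1: m=14, q=13, a=2
  step 2: m=12, q=5, a=5
  step 3: m=13, q=8, a=3
  step 4: m=11, q=11, a=2
  step 5: m=11, q=8, a=3
  step 6: m=13, q=5, a=5
  step 7: m=12, q=13, a=2
  step 8: m=14, q=1, a=28
a_8 = 2*a_0 = 28, so the period closes here.
sqrt(209) = [14; 2, 5, 3, 2, 3, 5, 2, 28]
Period length = 8

8


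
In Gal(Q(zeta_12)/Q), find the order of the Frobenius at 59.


The Frobenius at p in Gal(Q(zeta_n)/Q) = (Z/nZ)* is the class of p, so its order is ord_12(59), the smallest k >= 1 with 59^k = 1 mod 12.
n = 12 = 2^2 * 3, phi(12) = 4; the order divides phi(n).
Divisors of 4: 1, 2, 4
Repeated squaring mod 12: 59^1 = 11, 59^2 = 1, 59^4 = 1
Test divisors in increasing order:
  k=1: 59^1 = 11 mod 12
  k=2: 59^2 = 1 mod 12  <- first divisor giving 1
Order = 2

2


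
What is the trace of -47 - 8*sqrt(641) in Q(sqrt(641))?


Tr(a + b*sqrt(d)) = (a + b*sqrt(d)) + (a - b*sqrt(d)) = 2a
= 2 * (-47)
= -94

-94


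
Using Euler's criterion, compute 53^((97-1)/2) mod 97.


p = 97 is prime and the exponent is (p-1)/2 = 48, so by Euler's criterion 53^48 = (53/97) = +1 or -1 mod 97.
Compute by square-and-multiply:
  48 = 32 + 16 (binary 110000)
  Repeated squaring mod 97: 53^1 = 53, 53^2 = 93, 53^4 = 16, 53^8 = 62, 53^16 = 61, 53^32 = 35
  53^48 = 53^32 * 53^16 = 35 * 61 mod 97
    35 * 61 = 2135 = 1 mod 97
  53^48 = 1 mod 97
Result 1: 53 is a quadratic residue mod 97.
53^48 mod 97 = 1

1


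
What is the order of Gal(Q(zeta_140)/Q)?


|Gal(Q(zeta_140)/Q)| = phi(140)
= 48

48


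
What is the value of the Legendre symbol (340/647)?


p = 647 is prime, so compute (340/647) with the reciprocity algorithm (Jacobi-symbol steps: pull out 2s via (2/n), flip via reciprocity, reduce):
  pull out 2: (2/647) = +1  (since 647 mod 8 = 7)
  pull out 2: (2/647) = +1  (since 647 mod 8 = 7)
  reciprocity: (85/647) -> +(647/85)
  reduce: (52/85)
  pull out 2: (2/85) = -1  (since 85 mod 8 = 5)
  pull out 2: (2/85) = -1  (since 85 mod 8 = 5)
  reciprocity: (13/85) -> +(85/13)
  reduce: (7/13)
  reciprocity: (7/13) -> +(13/7)
  reduce: (6/7)
  pull out 2: (2/7) = +1  (since 7 mod 8 = 7)
  reciprocity: (3/7) -> -(7/3)
  reduce: (1/3)
  (1/3) = 1
Product of signs = -1
(340/647) = -1

-1


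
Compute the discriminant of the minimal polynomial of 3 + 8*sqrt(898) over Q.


The element 3 + 8*sqrt(898) has minimal polynomial:
x^2 - 6*x - 57463
Discriminant = (-6)^2 - 4*(-57463)
= 36 + 229852
= 229888

229888


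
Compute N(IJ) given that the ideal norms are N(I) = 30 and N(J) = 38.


N(IJ) = N(I) * N(J)
= 30 * 38
= 1140

1140


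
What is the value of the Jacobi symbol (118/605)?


Compute (118/605) via quadratic reciprocity:
  pull out 2: (2/605) = -1  (since 605 mod 8 = 5)
  reciprocity: (59/605) -> +(605/59)
  reduce: (15/59)
  reciprocity: (15/59) -> -(59/15)
  reduce: (14/15)
  pull out 2: (2/15) = +1  (since 15 mod 8 = 7)
  reciprocity: (7/15) -> -(15/7)
  reduce: (1/7)
  (1/7) = 1
Product of signs = -1

-1


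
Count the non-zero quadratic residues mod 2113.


For prime p, the number of non-zero quadratic residues is (p-1)/2.
= (2113-1)/2
= 1056

1056


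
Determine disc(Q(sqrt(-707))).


For K = Q(sqrt(d)) with d squarefree: disc(K) = d if d = 1 mod 4, and disc(K) = 4d if d = 2 or 3 mod 4.
Here d = -707, and d mod 4 = 1.
d = 1 mod 4 (O_K = Z[(1+sqrt(d))/2]), so disc(K) = d = -707

-707


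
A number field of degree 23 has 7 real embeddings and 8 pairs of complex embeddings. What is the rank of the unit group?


By Dirichlet's unit theorem:
rank = r1 + r2 - 1
= 7 + 8 - 1
= 14

14


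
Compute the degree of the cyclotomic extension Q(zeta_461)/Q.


The degree equals Euler's totient phi(461).
461 = 461
phi(461) = 460

460


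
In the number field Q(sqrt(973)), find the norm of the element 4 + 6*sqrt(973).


N(a + b*sqrt(d)) = a^2 - d*b^2
= (4)^2 - (973)*(6)^2
= 16 - 35028
= -35012

-35012


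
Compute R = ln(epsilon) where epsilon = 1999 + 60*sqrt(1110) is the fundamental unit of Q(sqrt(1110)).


epsilon = 1999 + 60*sqrt(1110)
= 3997.9997
R = ln(3997.9997)
= 8.2935

8.2935


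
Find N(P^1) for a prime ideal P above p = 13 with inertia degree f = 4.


N(P^a) = p^(a*f)
= 13^(1*4)
= 13^4
= 28561

28561


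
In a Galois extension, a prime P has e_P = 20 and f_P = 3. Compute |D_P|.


|D_P| = e * f
= 20 * 3
= 60

60


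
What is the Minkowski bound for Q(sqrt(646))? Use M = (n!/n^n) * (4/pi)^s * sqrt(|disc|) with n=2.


d = 646, d mod 4 = 2, so disc(K) = 4d = 2584; |disc(K)| = 2584
Real quadratic field, so n = 2, s = r2 = 0, r1 = 2
M = (n!/n^n) * (4/pi)^s * sqrt(|disc(K)|) = (2!/2^2) * (4/pi)^0 * sqrt(2584)
= 0.5 * 1.000000 * 50.833060
= 25.4165

25.4165


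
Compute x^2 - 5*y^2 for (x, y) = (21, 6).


x^2 - d*y^2
= 21^2 - 5*6^2
= 441 - 180
= 261

261


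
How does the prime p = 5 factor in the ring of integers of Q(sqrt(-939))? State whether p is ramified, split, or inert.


K = Q(sqrt(-939)). Since d mod 4 = 1, disc(K) = -939.
Check p | disc: -939 mod 5 = 1.
p does not divide disc. Compute Legendre symbol (d/p):
1^((5-1)/2) mod 5 = 1
(d/p) = 1, so p splits: (p) = P*P' with e=1, f=1, g=2.
Therefore p is split.

split


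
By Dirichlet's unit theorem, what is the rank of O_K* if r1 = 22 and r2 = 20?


By Dirichlet's unit theorem:
rank = r1 + r2 - 1
= 22 + 20 - 1
= 41

41


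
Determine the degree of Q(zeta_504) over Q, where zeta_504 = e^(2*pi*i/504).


The degree equals Euler's totient phi(504).
504 = 2^3 * 3^2 * 7
phi(504) = 144

144


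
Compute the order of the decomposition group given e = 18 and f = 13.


|D_P| = e * f
= 18 * 13
= 234

234


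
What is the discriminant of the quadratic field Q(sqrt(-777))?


For K = Q(sqrt(d)) with d squarefree: disc(K) = d if d = 1 mod 4, and disc(K) = 4d if d = 2 or 3 mod 4.
Here d = -777, and d mod 4 = 3.
d = 3 mod 4, not 1 (O_K = Z[sqrt(d)]), so disc(K) = 4d = 4 * (-777) = -3108

-3108


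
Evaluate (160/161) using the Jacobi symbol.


Compute (160/161) via quadratic reciprocity:
  pull out 2: (2/161) = +1  (since 161 mod 8 = 1)
  pull out 2: (2/161) = +1  (since 161 mod 8 = 1)
  pull out 2: (2/161) = +1  (since 161 mod 8 = 1)
  pull out 2: (2/161) = +1  (since 161 mod 8 = 1)
  pull out 2: (2/161) = +1  (since 161 mod 8 = 1)
  reciprocity: (5/161) -> +(161/5)
  reduce: (1/5)
  (1/5) = 1
Product of signs = 1

1


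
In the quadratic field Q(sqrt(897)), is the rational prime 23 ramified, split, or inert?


K = Q(sqrt(897)). Since d mod 4 = 1, disc(K) = 897.
Check p | disc: 897 mod 23 = 0.
p divides disc, so p ramifies: (p) = P^2 with e=2, f=1, g=1.
Therefore p is ramified.

ramified


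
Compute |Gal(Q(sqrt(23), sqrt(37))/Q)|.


The 2 square roots of distinct primes are multiplicatively independent over Q,
so [K:Q] = 2^2 and Gal(K/Q) is isomorphic to (Z/2Z)^2.
|Gal| = 2^2 = 4

4


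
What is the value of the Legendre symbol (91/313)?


p = 313 is prime, so compute (91/313) with the reciprocity algorithm (Jacobi-symbol steps: pull out 2s via (2/n), flip via reciprocity, reduce):
  reciprocity: (91/313) -> +(313/91)
  reduce: (40/91)
  pull out 2: (2/91) = -1  (since 91 mod 8 = 3)
  pull out 2: (2/91) = -1  (since 91 mod 8 = 3)
  pull out 2: (2/91) = -1  (since 91 mod 8 = 3)
  reciprocity: (5/91) -> +(91/5)
  reduce: (1/5)
  (1/5) = 1
Product of signs = -1
(91/313) = -1

-1


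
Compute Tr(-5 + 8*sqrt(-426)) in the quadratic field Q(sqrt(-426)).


Tr(a + b*sqrt(d)) = (a + b*sqrt(d)) + (a - b*sqrt(d)) = 2a
= 2 * (-5)
= -10

-10


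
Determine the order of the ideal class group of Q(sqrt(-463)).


K = Q(sqrt(-463)). d mod 4 = 1, so D = disc(K) = d = -463
h(K) equals the number of primitive reduced positive-definite forms (a, b, c) = a*x^2 + b*x*y + c*y^2 with b^2 - 4ac = D,
where reduced means |b| <= a <= c, with b >= 0 whenever |b| = a or a = c, and primitive means gcd(a, b, c) = 1.
Reduced forces 3a^2 <= |D| = 463, so 1 <= a <= 12; b must have the parity of D, and c = (b^2 - D)/(4a) must be an integer >= a.
Enumerate a = 1..12, b in [-a, a]:
  a=1: (1, 1, 116)  [1]
  a=2: (2, -1, 58), (2, 1, 58)  [2]
  a=3: none
  a=4: (4, -1, 29), (4, 1, 29)  [2]
  a=5..7: none
  a=8: (8, -7, 16), (8, 7, 16)  [2]
  a=9..12: none
Total reduced forms: 1 + 2 + 2 + 2 = 7
h = 7

7


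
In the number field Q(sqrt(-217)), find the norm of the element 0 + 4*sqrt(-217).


N(a + b*sqrt(d)) = a^2 - d*b^2
= (0)^2 - (-217)*(4)^2
= 0 + 3472
= 3472

3472


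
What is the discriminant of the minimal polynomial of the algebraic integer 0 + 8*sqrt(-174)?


The element 0 + 8*sqrt(-174) has minimal polynomial:
x^2 + 0*x + 11136
Discriminant = (0)^2 - 4*(11136)
= 0 - 44544
= -44544

-44544


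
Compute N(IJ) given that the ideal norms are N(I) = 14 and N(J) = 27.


N(IJ) = N(I) * N(J)
= 14 * 27
= 378

378


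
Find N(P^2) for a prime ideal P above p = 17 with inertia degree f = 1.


N(P^a) = p^(a*f)
= 17^(2*1)
= 17^2
= 289

289


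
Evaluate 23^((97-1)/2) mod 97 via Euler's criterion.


p = 97 is prime and the exponent is (p-1)/2 = 48, so by Euler's criterion 23^48 = (23/97) = +1 or -1 mod 97.
Compute by square-and-multiply:
  48 = 32 + 16 (binary 110000)
  Repeated squaring mod 97: 23^1 = 23, 23^2 = 44, 23^4 = 93, 23^8 = 16, 23^16 = 62, 23^32 = 61
  23^48 = 23^32 * 23^16 = 61 * 62 mod 97
    61 * 62 = 3782 = 96 mod 97
  23^48 = 96 mod 97
Result 96 = p - 1 = -1 mod 97: 23 is a quadratic non-residue mod 97. As a residue in [0, p-1] the value is 96.
23^48 mod 97 = 96

96


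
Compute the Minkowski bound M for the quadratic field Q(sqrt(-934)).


d = -934, d mod 4 = 2, so disc(K) = 4d = -3736; |disc(K)| = 3736
Imaginary quadratic field, so n = 2, s = r2 = 1, r1 = 0
M = (n!/n^n) * (4/pi)^s * sqrt(|disc(K)|) = (2!/2^2) * (4/pi)^1 * sqrt(3736)
= 0.5 * 1.273240 * 61.122827
= 38.9120

38.9120


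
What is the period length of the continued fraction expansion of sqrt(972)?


Run the CF algorithm for sqrt(972).
a_0 = floor(sqrt(972)) = 31; set m_0=0, q_0=1.
Recurrence: m' = q*a - m,  q' = (d - m'^2)/q,  a' = floor((a_0 + m')/q').
  step 1: m=31, q=11, a=5
  step 2: m=24, q=36, a=1
  step 3: m=12, q=23, a=1
  step 4: m=11, q=37, a=1
  step 5: m=26, q=8, a=7
  step 6: m=30, q=9, a=6
  step 7: m=24, q=44, a=1
  step 8: m=20, q=13, a=3
  step 9: m=19, q=47, a=1
  step 10: m=28, q=4, a=14
  step 11: m=28, q=47, a=1
  step 12: m=19, q=13, a=3
  step 13: m=20, q=44, a=1
  step 14: m=24, q=9, a=6
  step 15: m=30, q=8, a=7
  step 16: m=26, q=37, a=1
  step 17: m=11, q=23, a=1
  step 18: m=12, q=36, a=1
  step 19: m=24, q=11, a=5
  step 20: m=31, q=1, a=62
a_20 = 2*a_0 = 62, so the period closes here.
sqrt(972) = [31; 5, 1, 1, 1, 7, 6, 1, 3, 1, 14, 1, 3, 1, 6, 7, 1, 1, 1, 5, 62]
Period length = 20

20


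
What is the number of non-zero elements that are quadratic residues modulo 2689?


For prime p, the number of non-zero quadratic residues is (p-1)/2.
= (2689-1)/2
= 1344

1344


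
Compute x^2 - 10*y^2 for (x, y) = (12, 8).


x^2 - d*y^2
= 12^2 - 10*8^2
= 144 - 640
= -496

-496


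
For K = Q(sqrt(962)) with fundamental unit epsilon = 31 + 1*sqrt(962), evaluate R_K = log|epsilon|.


epsilon = 31 + 1*sqrt(962)
= 62.0161
R = ln(62.0161)
= 4.1274

4.1274


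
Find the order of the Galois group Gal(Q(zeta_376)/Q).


|Gal(Q(zeta_376)/Q)| = phi(376)
= 184

184


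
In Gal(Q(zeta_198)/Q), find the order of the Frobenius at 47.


The Frobenius at p in Gal(Q(zeta_n)/Q) = (Z/nZ)* is the class of p, so its order is ord_198(47), the smallest k >= 1 with 47^k = 1 mod 198.
n = 198 = 2 * 3^2 * 11, phi(198) = 60; the order divides phi(n).
Divisors of 60: 1, 2, 3, 4, 5, 6, 10, 12, 15, 20, 30, 60
Repeated squaring mod 198: 47^1 = 47, 47^2 = 31, 47^4 = 169, 47^8 = 49, 47^16 = 25, 47^32 = 31
Test divisors in increasing order:
  k=1: 47^1 = 47 mod 198
  k=2: 47^2 = 31 mod 198
  k=3: 47^3 = 31 * 47 = 71 mod 198
  k=4: 47^4 = 169 mod 198
  k=5: 47^5 = 169 * 47 = 23 mod 198
  k=6: 47^6 = 169 * 31 = 91 mod 198
  k=10: 47^10 = 49 * 31 = 133 mod 198
  k=12: 47^12 = 49 * 169 = 163 mod 198
  k=15: 47^15 = 49 * 169 * 31 * 47 = 89 mod 198
  k=20: 47^20 = 25 * 169 = 67 mod 198
  k=30: 47^30 = 25 * 49 * 169 * 31 = 1 mod 198  <- first divisor giving 1
Order = 30

30


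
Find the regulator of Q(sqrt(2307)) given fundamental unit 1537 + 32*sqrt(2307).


epsilon = 1537 + 32*sqrt(2307)
= 3073.9997
R = ln(3073.9997)
= 8.0307

8.0307


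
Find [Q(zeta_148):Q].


The degree equals Euler's totient phi(148).
148 = 2^2 * 37
phi(148) = 72

72


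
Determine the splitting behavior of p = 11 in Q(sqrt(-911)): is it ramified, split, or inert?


K = Q(sqrt(-911)). Since d mod 4 = 1, disc(K) = -911.
Check p | disc: -911 mod 11 = 2.
p does not divide disc. Compute Legendre symbol (d/p):
2^((11-1)/2) mod 11 = -1
(d/p) = -1, so p is inert: (p) stays prime with e=1, f=2, g=1.
Therefore p is inert.

inert


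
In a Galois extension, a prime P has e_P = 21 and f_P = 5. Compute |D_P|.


|D_P| = e * f
= 21 * 5
= 105

105


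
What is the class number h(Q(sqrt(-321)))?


K = Q(sqrt(-321)). d mod 4 = 3, so D = disc(K) = 4d = -1284
h(K) equals the number of primitive reduced positive-definite forms (a, b, c) = a*x^2 + b*x*y + c*y^2 with b^2 - 4ac = D,
where reduced means |b| <= a <= c, with b >= 0 whenever |b| = a or a = c, and primitive means gcd(a, b, c) = 1.
Reduced forces 3a^2 <= |D| = 1284, so 1 <= a <= 20; b must have the parity of D, and c = (b^2 - D)/(4a) must be an integer >= a.
Enumerate a = 1..20, b in [-a, a]:
  a=1: (1, 0, 321)  [1]
  a=2: (2, 2, 161)  [1]
  a=3: (3, 0, 107)  [1]
  a=4: none
  a=5: (5, -4, 65), (5, 4, 65)  [2]
  a=6: (6, 6, 55)  [1]
  a=7: (7, -2, 46), (7, 2, 46)  [2]
  a=8..9: none
  a=10: (10, -6, 33), (10, 6, 33)  [2]
  a=11: (11, -6, 30), (11, 6, 30)  [2]
  a=12: none
  a=13: (13, -4, 25), (13, 4, 25)  [2]
  a=14: (14, -2, 23), (14, 2, 23)  [2]
  a=15: (15, -6, 22), (15, 6, 22)  [2]
  a=16: none
  a=17: (17, -12, 21), (17, 12, 21)  [2]
  a=18..20: none
Total reduced forms: 1 + 1 + 1 + 2 + 1 + 2 + 2 + 2 + 2 + 2 + 2 + 2 = 20
h = 20

20


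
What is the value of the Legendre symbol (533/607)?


p = 607 is prime, so compute (533/607) with the reciprocity algorithm (Jacobi-symbol steps: pull out 2s via (2/n), flip via reciprocity, reduce):
  reciprocity: (533/607) -> +(607/533)
  reduce: (74/533)
  pull out 2: (2/533) = -1  (since 533 mod 8 = 5)
  reciprocity: (37/533) -> +(533/37)
  reduce: (15/37)
  reciprocity: (15/37) -> +(37/15)
  reduce: (7/15)
  reciprocity: (7/15) -> -(15/7)
  reduce: (1/7)
  (1/7) = 1
Product of signs = 1
(533/607) = 1

1


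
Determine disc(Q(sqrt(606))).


For K = Q(sqrt(d)) with d squarefree: disc(K) = d if d = 1 mod 4, and disc(K) = 4d if d = 2 or 3 mod 4.
Here d = 606, and d mod 4 = 2.
d = 2 mod 4, not 1 (O_K = Z[sqrt(d)]), so disc(K) = 4d = 4 * (606) = 2424

2424


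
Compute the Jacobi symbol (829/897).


Compute (829/897) via quadratic reciprocity:
  reciprocity: (829/897) -> +(897/829)
  reduce: (68/829)
  pull out 2: (2/829) = -1  (since 829 mod 8 = 5)
  pull out 2: (2/829) = -1  (since 829 mod 8 = 5)
  reciprocity: (17/829) -> +(829/17)
  reduce: (13/17)
  reciprocity: (13/17) -> +(17/13)
  reduce: (4/13)
  pull out 2: (2/13) = -1  (since 13 mod 8 = 5)
  pull out 2: (2/13) = -1  (since 13 mod 8 = 5)
  (1/13) = 1
Product of signs = 1

1


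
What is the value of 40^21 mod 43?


p = 43 is prime and the exponent is (p-1)/2 = 21, so by Euler's criterion 40^21 = (40/43) = +1 or -1 mod 43.
Compute by square-and-multiply:
  21 = 16 + 4 + 1 (binary 10101)
  Repeated squaring mod 43: 40^1 = 40, 40^2 = 9, 40^4 = 38, 40^8 = 25, 40^16 = 23
  40^21 = 40^16 * 40^4 * 40^1 = 23 * 38 * 40 mod 43
    23 * 38 = 874 = 14 mod 43
    14 * 40 = 560 = 1 mod 43
  40^21 = 1 mod 43
Result 1: 40 is a quadratic residue mod 43.
40^21 mod 43 = 1

1


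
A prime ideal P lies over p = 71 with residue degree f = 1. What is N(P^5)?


N(P^a) = p^(a*f)
= 71^(5*1)
= 71^5
= 1804229351

1804229351


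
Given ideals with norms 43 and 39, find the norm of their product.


N(IJ) = N(I) * N(J)
= 43 * 39
= 1677

1677


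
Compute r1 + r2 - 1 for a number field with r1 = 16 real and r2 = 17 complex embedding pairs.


By Dirichlet's unit theorem:
rank = r1 + r2 - 1
= 16 + 17 - 1
= 32

32
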